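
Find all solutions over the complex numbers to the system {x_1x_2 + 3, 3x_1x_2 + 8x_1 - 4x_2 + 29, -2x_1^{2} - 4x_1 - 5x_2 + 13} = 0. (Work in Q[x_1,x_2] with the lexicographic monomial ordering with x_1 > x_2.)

{(-1, 3)}

Compute a lex Gröbner basis by Buchberger's algorithm.
f_1 = x_1x_2 + 3, LT = x_1x_2.
f_2 = 3x_1x_2 + 8x_1 - 4x_2 + 29, LT = x_1x_2.
f_3 = -2x_1^{2} - 4x_1 - 5x_2 + 13, LT = x_1^{2}.

S(f_1,f_2): lcm = x_1x_2. S = -\tfrac{8}{3}x_1 + \tfrac{4}{3}x_2 - \tfrac{20}{3}.
  leading term x_1: no divisor's leading term divides it; move -\tfrac{8}{3}x_1 to the remainder.
  leading term x_2: no divisor's leading term divides it; move \tfrac{4}{3}x_2 to the remainder.
  leading term 1: no divisor's leading term divides it; move -\tfrac{20}{3} to the remainder.
  remainder -\tfrac{8}{3}x_1 + \tfrac{4}{3}x_2 - \tfrac{20}{3} ≠ 0; add h_4 = -\tfrac{8}{3}x_1 + \tfrac{4}{3}x_2 - \tfrac{20}{3} to the basis.

S(f_1,f_3): lcm = x_1^{2}x_2. S = -2x_1x_2 + 3x_1 - \tfrac{5}{2}x_2^{2} + \tfrac{13}{2}x_2.
  leading term x_1x_2: subtract (-2)·f_1 from -2x_1x_2 + 3x_1 - \tfrac{5}{2}x_2^{2} + \tfrac{13}{2}x_2 → 3x_1 - \tfrac{5}{2}x_2^{2} + \tfrac{13}{2}x_2 + 6
  leading term x_1: subtract (-\tfrac{9}{8})·h_4 from 3x_1 - \tfrac{5}{2}x_2^{2} + \tfrac{13}{2}x_2 + 6 → -\tfrac{5}{2}x_2^{2} + 8x_2 - \tfrac{3}{2}
  leading term x_2^{2}: no divisor's leading term divides it; move -\tfrac{5}{2}x_2^{2} to the remainder.
  leading term x_2: no divisor's leading term divides it; move 8x_2 to the remainder.
  leading term 1: no divisor's leading term divides it; move -\tfrac{3}{2} to the remainder.
  remainder -\tfrac{5}{2}x_2^{2} + 8x_2 - \tfrac{3}{2} ≠ 0; add h_5 = -\tfrac{5}{2}x_2^{2} + 8x_2 - \tfrac{3}{2} to the basis.

S(f_2,f_3): lcm = x_1^{2}x_2. S = \tfrac{8}{3}x_1^{2} - \tfrac{10}{3}x_1x_2 + \tfrac{29}{3}x_1 - \tfrac{5}{2}x_2^{2} + \tfrac{13}{2}x_2.
  leading term x_1^{2}: subtract (-\tfrac{4}{3})·f_3 from \tfrac{8}{3}x_1^{2} - \tfrac{10}{3}x_1x_2 + \tfrac{29}{3}x_1 - \tfrac{5}{2}x_2^{2} + \tfrac{13}{2}x_2 → -\tfrac{10}{3}x_1x_2 + \tfrac{13}{3}x_1 - \tfrac{5}{2}x_2^{2} - \tfrac{1}{6}x_2 + \tfrac{52}{3}
  leading term x_1x_2: subtract (-\tfrac{10}{3})·f_1 from -\tfrac{10}{3}x_1x_2 + \tfrac{13}{3}x_1 - \tfrac{5}{2}x_2^{2} - \tfrac{1}{6}x_2 + \tfrac{52}{3} → \tfrac{13}{3}x_1 - \tfrac{5}{2}x_2^{2} - \tfrac{1}{6}x_2 + \tfrac{82}{3}
  leading term x_1: subtract (-\tfrac{13}{8})·h_4 from \tfrac{13}{3}x_1 - \tfrac{5}{2}x_2^{2} - \tfrac{1}{6}x_2 + \tfrac{82}{3} → -\tfrac{5}{2}x_2^{2} + 2x_2 + \tfrac{33}{2}
  leading term x_2^{2}: subtract (1)·h_5 from -\tfrac{5}{2}x_2^{2} + 2x_2 + \tfrac{33}{2} → -6x_2 + 18
  leading term x_2: no divisor's leading term divides it; move -6x_2 to the remainder.
  leading term 1: no divisor's leading term divides it; move 18 to the remainder.
  remainder -6x_2 + 18 ≠ 0; add h_6 = -6x_2 + 18 to the basis.

The other S-polynomials (S(f_1,h_4), S(f_2,h_4), S(f_3,h_4), S(f_1,h_5), S(f_2,h_5), S(f_3,h_5), S(h_4,h_5), S(f_1,h_6), S(f_2,h_6), S(f_3,h_6), S(h_4,h_6), S(h_5,h_6)) all reduce to 0 modulo the current basis, so we have a Gröbner basis.
Inter-reduce: drop elements whose leading term is divisible by another's, tail-reduce, and make monic.
Reduced Gröbner basis: {x_1 + 1, x_2 - 3}.

A lex Gröbner basis eliminates variables successively. Here x_2 - 3 depends only on x_2, with roots {3}; lifting each root through the earlier basis elements recovers the full solutions.
  x_2 = 3: the earlier basis element becomes x_1 + 1 = 0, giving x_1 = -1 — point (-1, 3).
Check: every point annihilates each of the original generators.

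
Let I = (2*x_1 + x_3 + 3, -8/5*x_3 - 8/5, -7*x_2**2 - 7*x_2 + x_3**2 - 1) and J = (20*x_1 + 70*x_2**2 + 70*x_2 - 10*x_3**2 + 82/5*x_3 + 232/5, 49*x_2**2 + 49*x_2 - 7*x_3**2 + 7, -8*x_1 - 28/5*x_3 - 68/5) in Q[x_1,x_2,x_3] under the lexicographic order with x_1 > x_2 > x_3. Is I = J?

For a fixed monomial order, each ideal has a unique reduced Gröbner basis; comparing bases decides equality.
Buchberger on the first generating set:
f_1 = 2*x_1 + x_3 + 3, LT = x_1.
f_2 = -8/5*x_3 - 8/5, LT = x_3.
f_3 = -7*x_2**2 - 7*x_2 + x_3**2 - 1, LT = x_2**2.

The S-polynomials (S(f_1,f_2), S(f_1,f_3), S(f_2,f_3)) all reduce to 0 modulo the current basis, so we have a Gröbner basis.
Inter-reduce: drop elements whose leading term is divisible by another's, tail-reduce, and make monic.
Reduced Gröbner basis: {x_1 + 1, x_2**2 + x_2, x_3 + 1}.

Buchberger on the second generating set:
h_1 = 20*x_1 + 70*x_2**2 + 70*x_2 - 10*x_3**2 + 82/5*x_3 + 232/5, LT = x_1.
h_2 = 49*x_2**2 + 49*x_2 - 7*x_3**2 + 7, LT = x_2**2.
h_3 = -8*x_1 - 28/5*x_3 - 68/5, LT = x_1.

S(h_1,h_3): lcm = x_1. S = 7/2*x_2**2 + 7/2*x_2 - 1/2*x_3**2 + 3/25*x_3 + 31/50.
  leading term x_2**2: subtract (1/14)·h_2 from 7/2*x_2**2 + 7/2*x_2 - 1/2*x_3**2 + 3/25*x_3 + 31/50 → 3/25*x_3 + 3/25
  leading term x_3: no divisor's leading term divides it; move 3/25*x_3 to the remainder.
  leading term 1: no divisor's leading term divides it; move 3/25 to the remainder.
  remainder 3/25*x_3 + 3/25 ≠ 0; add k_4 = 3/25*x_3 + 3/25 to the basis.

The other S-polynomials (S(h_1,h_2), S(h_2,h_3), S(h_1,k_4), S(h_2,k_4), S(h_3,k_4)) all reduce to 0 modulo the current basis, so we have a Gröbner basis.
Inter-reduce: drop elements whose leading term is divisible by another's, tail-reduce, and make monic.
Reduced Gröbner basis: {x_1 + 1, x_2**2 + x_2, x_3 + 1}.

The two bases agree; hence the ideals are identical.

Yes, the ideals are equal.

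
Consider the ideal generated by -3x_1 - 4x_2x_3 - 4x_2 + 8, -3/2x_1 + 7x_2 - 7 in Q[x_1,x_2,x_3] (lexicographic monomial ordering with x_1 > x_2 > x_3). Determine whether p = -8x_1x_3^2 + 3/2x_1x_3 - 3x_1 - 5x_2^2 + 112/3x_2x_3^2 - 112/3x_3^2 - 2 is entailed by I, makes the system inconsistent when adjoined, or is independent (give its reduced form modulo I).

First compute the reduced Gröbner basis of I by Buchberger's algorithm.
f_1 = -3x_1 - 4x_2x_3 - 4x_2 + 8, LT = x_1.
f_2 = -3/2x_1 + 7x_2 - 7, LT = x_1.

S(f_1,f_2): lcm = x_1. S = 4/3x_2x_3 + 6x_2 - 22/3.
  leading term x_2x_3: no divisor's leading term divides it; move 4/3x_2x_3 to the remainder.
  leading term x_2: no divisor's leading term divides it; move 6x_2 to the remainder.
  leading term 1: no divisor's leading term divides it; move -22/3 to the remainder.
  remainder 4/3x_2x_3 + 6x_2 - 22/3 ≠ 0; add h_3 = 4/3x_2x_3 + 6x_2 - 22/3 to the basis.

The other S-polynomials (S(f_1,h_3), S(f_2,h_3)) all reduce to 0 modulo the current basis, so we have a Gröbner basis.
Inter-reduce: drop elements whose leading term is divisible by another's, tail-reduce, and make monic.
Reduced Gröbner basis: {x_1 - 14/3x_2 + 14/3, x_2x_3 + 9/2x_2 - 11/2}.
Label its elements g_1 = x_1 - 14/3x_2 + 14/3, g_2 = x_2x_3 + 9/2x_2 - 11/2.

Reduce p = -8x_1x_3^2 + 3/2x_1x_3 - 3x_1 - 5x_2^2 + 112/3x_2x_3^2 - 112/3x_3^2 - 2 modulo G:
  leading term x_1x_3^2: subtract (-8x_3^2)·g_1 from -8x_1x_3^2 + 3/2x_1x_3 - 3x_1 - 5x_2^2 + 112/3x_2x_3^2 - 112/3x_3^2 - 2 → 3/2x_1x_3 - 3x_1 - 5x_2^2 - 2
  leading term x_1x_3: subtract (3/2x_3)·g_1 from 3/2x_1x_3 - 3x_1 - 5x_2^2 - 2 → -3x_1 - 5x_2^2 + 7x_2x_3 - 7x_3 - 2
  leading term x_1: subtract (-3)·g_1 from -3x_1 - 5x_2^2 + 7x_2x_3 - 7x_3 - 2 → -5x_2^2 + 7x_2x_3 - 14x_2 - 7x_3 + 12
  leading term x_2^2: no divisor's leading term divides it; move -5x_2^2 to the remainder.
  leading term x_2x_3: subtract (7)·g_2 from 7x_2x_3 - 14x_2 - 7x_3 + 12 → -91/2x_2 - 7x_3 + 101/2
  leading term x_2: no divisor's leading term divides it; move -91/2x_2 to the remainder.
  leading term x_3: no divisor's leading term divides it; move -7x_3 to the remainder.
  leading term 1: no divisor's leading term divides it; move 101/2 to the remainder.
  normal form = -5x_2^2 - 91/2x_2 - 7x_3 + 101/2.
The normal form is nonzero, so p ∉ I. Since p minus its normal form lies in I, I + (p) = I + (r) where r = -5x_2^2 - 91/2x_2 - 7x_3 + 101/2; decide whether this ideal is the whole ring.
Run Buchberger on G together with r (pairs among the g_i already reduce to 0 since G is a Gröbner basis):
g_1 = x_1 - 14/3x_2 + 14/3, LT = x_1.
g_2 = x_2x_3 + 9/2x_2 - 11/2, LT = x_2x_3.
r = -5x_2^2 - 91/2x_2 - 7x_3 + 101/2, LT = x_2^2.

S(g_2,r): lcm = x_2^2x_3. S = 9/2x_2^2 - 91/10x_2x_3 - 11/2x_2 - 7/5x_3^2 + 101/10x_3.
  leading term x_2^2: subtract (-9/10)·r from 9/2x_2^2 - 91/10x_2x_3 - 11/2x_2 - 7/5x_3^2 + 101/10x_3 → -91/10x_2x_3 - 929/20x_2 - 7/5x_3^2 + 19/5x_3 + 909/20
  leading term x_2x_3: subtract (-91/10)·g_2 from -91/10x_2x_3 - 929/20x_2 - 7/5x_3^2 + 19/5x_3 + 909/20 → -11/2x_2 - 7/5x_3^2 + 19/5x_3 - 23/5
  leading term x_2: no divisor's leading term divides it; move -11/2x_2 to the remainder.
  leading term x_3^2: no divisor's leading term divides it; move -7/5x_3^2 to the remainder.
  leading term x_3: no divisor's leading term divides it; move 19/5x_3 to the remainder.
  leading term 1: no divisor's leading term divides it; move -23/5 to the remainder.
  remainder -11/2x_2 - 7/5x_3^2 + 19/5x_3 - 23/5 ≠ 0; add m_4 = -11/2x_2 - 7/5x_3^2 + 19/5x_3 - 23/5 to the basis.

S(g_2,m_4): lcm = x_2x_3. S = 9/2x_2 - 14/55x_3^3 + 38/55x_3^2 - 46/55x_3 - 11/2.
  leading term x_2: subtract (-9/11)·m_4 from 9/2x_2 - 14/55x_3^3 + 38/55x_3^2 - 46/55x_3 - 11/2 → -14/55x_3^3 - 5/11x_3^2 + 25/11x_3 - 1019/110
  leading term x_3^3: no divisor's leading term divides it; move -14/55x_3^3 to the remainder.
  leading term x_3^2: no divisor's leading term divides it; move -5/11x_3^2 to the remainder.
  leading term x_3: no divisor's leading term divides it; move 25/11x_3 to the remainder.
  leading term 1: no divisor's leading term divides it; move -1019/110 to the remainder.
  remainder -14/55x_3^3 - 5/11x_3^2 + 25/11x_3 - 1019/110 ≠ 0; add m_5 = -14/55x_3^3 - 5/11x_3^2 + 25/11x_3 - 1019/110 to the basis.

The other S-polynomials (S(g_1,g_2), S(g_1,r), S(g_1,m_4), S(r,m_4), S(g_1,m_5), S(g_2,m_5), S(r,m_5), S(m_4,m_5)) all reduce to 0 modulo the current basis, so we have a Gröbner basis.
Inter-reduce: drop elements whose leading term is divisible by another's, tail-reduce, and make monic.
Reduced Gröbner basis: {x_1 + 196/165x_3^2 - 532/165x_3 + 1414/165, x_2 + 14/55x_3^2 - 38/55x_3 + 46/55, x_3^3 + 25/14x_3^2 - 125/14x_3 + 1019/28}.
The reduced Gröbner basis of I + (p) is {x_1 + 196/165x_3^2 - 532/165x_3 + 1414/165, x_2 + 14/55x_3^2 - 38/55x_3 + 46/55, x_3^3 + 25/14x_3^2 - 125/14x_3 + 1019/28} ≠ {1}, a proper ideal, so the enlarged system stays consistent: p is independent of I, with normal form -5x_2^2 - 91/2x_2 - 7x_3 + 101/2.

Ideal membership is decidable via reduction modulo a Gröbner basis.

-8x_1x_3^2 + 3/2x_1x_3 - 3x_1 - 5x_2^2 + 112/3x_2x_3^2 - 112/3x_3^2 - 2 is independent of I; its normal form modulo I is -5x_2^2 - 91/2x_2 - 7x_3 + 101/2.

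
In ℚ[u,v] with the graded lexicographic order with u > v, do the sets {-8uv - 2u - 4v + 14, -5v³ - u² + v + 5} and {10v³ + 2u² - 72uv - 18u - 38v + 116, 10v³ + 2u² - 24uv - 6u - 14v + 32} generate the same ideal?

Yes, the ideals are equal.

Two ideals are equal iff their reduced Gröbner bases coincide (the reduced basis is unique for a fixed ordering).
Buchberger on the first generating set:
f_1 = -8uv - 2u - 4v + 14, LT = uv.
f_2 = -5v³ - u² + v + 5, LT = v³.

S(f_1,f_2): lcm = uv³. S = -⅕u³ + ¼uv² + ½v³ + ⅕uv - 7/4v² + u.
  leading term u³: no divisor's leading term divides it; move -⅕u³ to the remainder.
  leading term uv²: subtract (-1/32v)·f_1 from ¼uv² + ½v³ + ⅕uv - 7/4v² + u → ½v³ + 11/80uv - 15/8v² + u + 7/16v
  leading term v³: subtract (-1/10)·f_2 from ½v³ + 11/80uv - 15/8v² + u + 7/16v → -1/10u² + 11/80uv - 15/8v² + u + 43/80v + ½
  leading term u²: no divisor's leading term divides it; move -1/10u² to the remainder.
  leading term uv: subtract (-11/640)·f_1 from 11/80uv - 15/8v² + u + 43/80v + ½ → -15/8v² + 309/320u + 15/32v + 237/320
  leading term v²: no divisor's leading term divides it; move -15/8v² to the remainder.
  leading term u: no divisor's leading term divides it; move 309/320u to the remainder.
  leading term v: no divisor's leading term divides it; move 15/32v to the remainder.
  leading term 1: no divisor's leading term divides it; move 237/320 to the remainder.
  remainder -⅕u³ - 1/10u² - 15/8v² + 309/320u + 15/32v + 237/320 ≠ 0; add g_3 = -⅕u³ - 1/10u² - 15/8v² + 309/320u + 15/32v + 237/320 to the basis.

The other S-polynomials (S(f_1,g_3), S(f_2,g_3)) all reduce to 0 modulo the current basis, so we have a Gröbner basis.
Inter-reduce: drop elements whose leading term is divisible by another's, tail-reduce, and make monic.
Reduced Gröbner basis: {u³ + ½u² + 75/8v² - 309/64u - 75/32v - 237/64, v³ + ⅕u² - ⅕v - 1, uv + ¼u + ½v - 7/4}.

Buchberger on the second generating set:
h_1 = 10v³ + 2u² - 72uv - 18u - 38v + 116, LT = v³.
h_2 = 10v³ + 2u² - 24uv - 6u - 14v + 32, LT = v³.

S(h_1,h_2): lcm = v³. S = -24/5uv - 6/5u - 12/5v + 42/5.
  leading term uv: no divisor's leading term divides it; move -24/5uv to the remainder.
  leading term u: no divisor's leading term divides it; move -6/5u to the remainder.
  leading term v: no divisor's leading term divides it; move -12/5v to the remainder.
  leading term 1: no divisor's leading term divides it; move 42/5 to the remainder.
  remainder -24/5uv - 6/5u - 12/5v + 42/5 ≠ 0; add k_3 = -24/5uv - 6/5u - 12/5v + 42/5 to the basis.

S(h_1,k_3): lcm = uv³. S = ⅕u³ - 36/5u²v - ¼uv² - ½v³ - 9/5u² - 19/5uv + 7/4v² + 58/5u.
  leading term u³: no divisor's leading term divides it; move ⅕u³ to the remainder.
  leading term u²v: subtract (3/2u)·k_3 from -36/5u²v - ¼uv² - ½v³ - 9/5u² - 19/5uv + 7/4v² + 58/5u → -¼uv² - ½v³ - ⅕uv + 7/4v² - u
  leading term uv²: subtract (5/96v)·k_3 from -¼uv² - ½v³ - ⅕uv + 7/4v² - u → -½v³ - 11/80uv + 15/8v² - u - 7/16v
  leading term v³: subtract (-1/20)·h_1 from -½v³ - 11/80uv + 15/8v² - u - 7/16v → 1/10u² - 299/80uv + 15/8v² - 19/10u - 187/80v + 29/5
  leading term u²: no divisor's leading term divides it; move 1/10u² to the remainder.
  leading term uv: subtract (299/384)·k_3 from -299/80uv + 15/8v² - 19/10u - 187/80v + 29/5 → 15/8v² - 309/320u - 15/32v - 237/320
  leading term v²: no divisor's leading term divides it; move 15/8v² to the remainder.
  leading term u: no divisor's leading term divides it; move -309/320u to the remainder.
  leading term v: no divisor's leading term divides it; move -15/32v to the remainder.
  leading term 1: no divisor's leading term divides it; move -237/320 to the remainder.
  remainder ⅕u³ + 1/10u² + 15/8v² - 309/320u - 15/32v - 237/320 ≠ 0; add k_4 = ⅕u³ + 1/10u² + 15/8v² - 309/320u - 15/32v - 237/320 to the basis.

The other S-polynomials (S(h_2,k_3), S(h_1,k_4), S(h_2,k_4), S(k_3,k_4)) all reduce to 0 modulo the current basis, so we have a Gröbner basis.
Inter-reduce: drop elements whose leading term is divisible by another's, tail-reduce, and make monic.
Reduced Gröbner basis: {u³ + ½u² + 75/8v² - 309/64u - 75/32v - 237/64, v³ + ⅕u² - ⅕v - 1, uv + ¼u + ½v - 7/4}.

These coincide, so the ideals are equal.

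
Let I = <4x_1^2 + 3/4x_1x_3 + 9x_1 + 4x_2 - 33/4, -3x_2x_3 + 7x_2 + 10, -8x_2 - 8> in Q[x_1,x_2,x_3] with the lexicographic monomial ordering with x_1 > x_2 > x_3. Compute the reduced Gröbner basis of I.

G = {x_1^2 + 33/16x_1 - 49/16, x_2 + 1, x_3 + 1}

Buchberger's algorithm terminates because the ascending chain of leading-term ideals stabilizes.

f_1 = 4x_1^2 + 3/4x_1x_3 + 9x_1 + 4x_2 - 33/4, LT = x_1^2.
f_2 = -3x_2x_3 + 7x_2 + 10, LT = x_2x_3.
f_3 = -8x_2 - 8, LT = x_2.

S(f_2,f_3): lcm = x_2x_3. S = -7/3x_2 - x_3 - 10/3.
  reduce S modulo (f_1, f_2, f_3):
  remainder -x_3 - 1 ≠ 0; add g_4 = -x_3 - 1 to the basis.

The other S-polynomials (S(f_1,f_2), S(f_1,f_3), S(f_1,g_4), S(f_2,g_4), S(f_3,g_4)) all reduce to 0 modulo the current basis, so we have a Gröbner basis.
Inter-reduce: drop elements whose leading term is divisible by another's, tail-reduce, and make monic.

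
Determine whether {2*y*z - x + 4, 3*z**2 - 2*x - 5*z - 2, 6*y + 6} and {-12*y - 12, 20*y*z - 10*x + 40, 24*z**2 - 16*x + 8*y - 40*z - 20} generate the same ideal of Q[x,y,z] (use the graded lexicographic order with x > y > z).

No, the ideals differ.

Equality of ideals is decidable: compute both reduced Gröbner bases (unique for the ordering) and check whether they agree.
Buchberger on the first generating set:
f_1 = 2*y*z - x + 4, LT = y*z.
f_2 = 3*z**2 - 2*x - 5*z - 2, LT = z**2.
f_3 = 6*y + 6, LT = y.

S(f_1,f_2): lcm = y*z**2. S = 2/3*x*y - 1/2*x*z + 5/3*y*z + 2/3*y + 2*z.
  reduce S modulo (f_1, f_2, f_3):
  remainder -1/2*x*z + 1/6*x + 2*z - 4 ≠ 0; add g_4 = -1/2*x*z + 1/6*x + 2*z - 4 to the basis.

S(f_1,f_3): lcm = y*z. S = -1/2*x - z + 2.
  reduce S modulo (f_1, f_2, f_3, g_4):
  remainder -1/2*x - z + 2 ≠ 0; add g_5 = -1/2*x - z + 2 to the basis.

The other S-polynomials (S(f_2,f_3), S(f_1,g_4), S(f_2,g_4), S(f_3,g_4), S(f_1,g_5), S(f_2,g_5), S(f_3,g_5), S(g_4,g_5)) all reduce to 0 modulo the current basis, so we have a Gröbner basis.
Inter-reduce: drop elements whose leading term is divisible by another's, tail-reduce, and make monic.
Reduced Gröbner basis: {z**2 - 1/3*z - 10/3, x + 2*z - 4, y + 1}.

Buchberger on the second generating set:
h_1 = -12*y - 12, LT = y.
h_2 = 20*y*z - 10*x + 40, LT = y*z.
h_3 = 24*z**2 - 16*x + 8*y - 40*z - 20, LT = z**2.

S(h_1,h_2): lcm = y*z. S = 1/2*x + z - 2.
  reduce S modulo (h_1, h_2, h_3):
  remainder 1/2*x + z - 2 ≠ 0; add k_4 = 1/2*x + z - 2 to the basis.

The other S-polynomials (S(h_1,h_3), S(h_2,h_3), S(h_1,k_4), S(h_2,k_4), S(h_3,k_4)) all reduce to 0 modulo the current basis, so we have a Gröbner basis.
Inter-reduce: drop elements whose leading term is divisible by another's, tail-reduce, and make monic.
Reduced Gröbner basis: {z**2 - 1/3*z - 23/6, x + 2*z - 4, y + 1}.

The bases are distinct; the ideals are different.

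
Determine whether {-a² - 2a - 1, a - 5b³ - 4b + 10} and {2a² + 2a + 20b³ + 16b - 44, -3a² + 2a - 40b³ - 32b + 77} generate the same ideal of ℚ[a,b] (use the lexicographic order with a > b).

No, the ideals differ.

Since reduced Gröbner bases are canonical representatives of ideals under a given ordering, it suffices to compute and compare them.
Buchberger on the first generating set:
f_1 = -a² - 2a - 1, LT = a².
f_2 = a - 5b³ - 4b + 10, LT = a.

S(f_1,f_2): lcm = a². S = 5ab³ + 4ab - 8a + 1.
  leading term ab³: subtract (5b³)·f_2 from 5ab³ + 4ab - 8a + 1 → 4ab - 8a + 25b⁶ + 20b⁴ - 50b³ + 1
  leading term ab: subtract (4b)·f_2 from 4ab - 8a + 25b⁶ + 20b⁴ - 50b³ + 1 → -8a + 25b⁶ + 40b⁴ - 50b³ + 16b² - 40b + 1
  leading term a: subtract (-8)·f_2 from -8a + 25b⁶ + 40b⁴ - 50b³ + 16b² - 40b + 1 → 25b⁶ + 40b⁴ - 90b³ + 16b² - 72b + 81
  leading term b⁶: no divisor's leading term divides it; move 25b⁶ to the remainder.
  leading term b⁴: no divisor's leading term divides it; move 40b⁴ to the remainder.
  leading term b³: no divisor's leading term divides it; move -90b³ to the remainder.
  leading term b²: no divisor's leading term divides it; move 16b² to the remainder.
  leading term b: no divisor's leading term divides it; move -72b to the remainder.
  leading term 1: no divisor's leading term divides it; move 81 to the remainder.
  remainder 25b⁶ + 40b⁴ - 90b³ + 16b² - 72b + 81 ≠ 0; add g_3 = 25b⁶ + 40b⁴ - 90b³ + 16b² - 72b + 81 to the basis.

The other S-polynomials (S(f_1,g_3), S(f_2,g_3)) all reduce to 0 modulo the current basis, so we have a Gröbner basis.
Inter-reduce: drop elements whose leading term is divisible by another's, tail-reduce, and make monic.
Reduced Gröbner basis: {a - 5b³ - 4b + 10, b⁶ + 8/5b⁴ - 18/5b³ + 16/25b² - 72/25b + 81/25}.

Buchberger on the second generating set:
h_1 = 2a² + 2a + 20b³ + 16b - 44, LT = a².
h_2 = -3a² + 2a - 40b³ - 32b + 77, LT = a².

S(h_1,h_2): lcm = a². S = 5/3a - 10/3b³ - 8/3b + 11/3.
  leading term a: no divisor's leading term divides it; move 5/3a to the remainder.
  leading term b³: no divisor's leading term divides it; move -10/3b³ to the remainder.
  leading term b: no divisor's leading term divides it; move -8/3b to the remainder.
  leading term 1: no divisor's leading term divides it; move 11/3 to the remainder.
  remainder 5/3a - 10/3b³ - 8/3b + 11/3 ≠ 0; add k_3 = 5/3a - 10/3b³ - 8/3b + 11/3 to the basis.

S(h_1,k_3): lcm = a². S = 2ab³ + 8/5ab - 6/5a + 10b³ + 8b - 22.
  leading term ab³: subtract (6/5b³)·k_3 from 2ab³ + 8/5ab - 6/5a + 10b³ + 8b - 22 → 8/5ab - 6/5a + 4b⁶ + 16/5b⁴ + 28/5b³ + 8b - 22
  leading term ab: subtract (24/25b)·k_3 from 8/5ab - 6/5a + 4b⁶ + 16/5b⁴ + 28/5b³ + 8b - 22 → -6/5a + 4b⁶ + 32/5b⁴ + 28/5b³ + 64/25b² + 112/25b - 22
  leading term a: subtract (-18/25)·k_3 from -6/5a + 4b⁶ + 32/5b⁴ + 28/5b³ + 64/25b² + 112/25b - 22 → 4b⁶ + 32/5b⁴ + 16/5b³ + 64/25b² + 64/25b - 484/25
  leading term b⁶: no divisor's leading term divides it; move 4b⁶ to the remainder.
  leading term b⁴: no divisor's leading term divides it; move 32/5b⁴ to the remainder.
  leading term b³: no divisor's leading term divides it; move 16/5b³ to the remainder.
  leading term b²: no divisor's leading term divides it; move 64/25b² to the remainder.
  leading term b: no divisor's leading term divides it; move 64/25b to the remainder.
  leading term 1: no divisor's leading term divides it; move -484/25 to the remainder.
  remainder 4b⁶ + 32/5b⁴ + 16/5b³ + 64/25b² + 64/25b - 484/25 ≠ 0; add k_4 = 4b⁶ + 32/5b⁴ + 16/5b³ + 64/25b² + 64/25b - 484/25 to the basis.

The other S-polynomials (S(h_2,k_3), S(h_1,k_4), S(h_2,k_4), S(k_3,k_4)) all reduce to 0 modulo the current basis, so we have a Gröbner basis.
Inter-reduce: drop elements whose leading term is divisible by another's, tail-reduce, and make monic.
Reduced Gröbner basis: {a - 2b³ - 8/5b + 11/5, b⁶ + 8/5b⁴ + ⅘b³ + 16/25b² + 16/25b - 121/25}.

These differ, so the ideals are not equal.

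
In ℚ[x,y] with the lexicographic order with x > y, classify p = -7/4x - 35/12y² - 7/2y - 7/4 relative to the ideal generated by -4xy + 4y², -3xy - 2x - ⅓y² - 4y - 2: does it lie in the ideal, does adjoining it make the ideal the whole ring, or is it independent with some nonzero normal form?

First compute the reduced Gröbner basis of I by Buchberger's algorithm.
f_1 = -4xy + 4y², LT = xy.
f_2 = -3xy - 2x - ⅓y² - 4y - 2, LT = xy.

S(f_1,f_2): lcm = xy. S = -⅔x - 10/9y² - 4/3y - ⅔.
  reduce S modulo (f_1, f_2):
  remainder -⅔x - 10/9y² - 4/3y - ⅔ ≠ 0; add h_3 = -⅔x - 10/9y² - 4/3y - ⅔ to the basis.

S(f_1,h_3): lcm = xy. S = -5/3y³ - 3y² - y.
  reduce S modulo (f_1, f_2, h_3):
  remainder -5/3y³ - 3y² - y ≠ 0; add h_4 = -5/3y³ - 3y² - y to the basis.

The other S-polynomials (S(f_2,h_3), S(f_1,h_4), S(f_2,h_4), S(h_3,h_4)) all reduce to 0 modulo the current basis, so we have a Gröbner basis.
Inter-reduce: drop elements whose leading term is divisible by another's, tail-reduce, and make monic.
Reduced Gröbner basis: {x + 5/3y² + 2y + 1, y³ + 9/5y² + ⅗y}.
Label its elements g_1 = x + 5/3y² + 2y + 1, g_2 = y³ + 9/5y² + ⅗y.

Reduce p = -7/4x - 35/12y² - 7/2y - 7/4 modulo G:
  leading term x: subtract (-7/4)·g_1 from -7/4x - 35/12y² - 7/2y - 7/4 → 0
  normal form = 0.
Since the normal form is 0, p ∈ I.

-7/4x - 35/12y² - 7/2y - 7/4 lies in I (it reduces to 0).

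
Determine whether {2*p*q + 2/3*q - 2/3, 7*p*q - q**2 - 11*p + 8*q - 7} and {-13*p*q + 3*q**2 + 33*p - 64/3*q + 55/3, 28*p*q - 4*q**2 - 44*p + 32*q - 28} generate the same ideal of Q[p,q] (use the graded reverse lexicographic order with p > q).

Since reduced Gröbner bases are canonical representatives of ideals under a given ordering, it suffices to compute and compare them.
Buchberger on the first generating set:
f_1 = 2*p*q + 2/3*q - 2/3, LT = p*q.
f_2 = 7*p*q - q**2 - 11*p + 8*q - 7, LT = p*q.

S(f_1,f_2): lcm = p*q. S = 1/7*q**2 + 11/7*p - 17/21*q + 2/3.
  leading term q**2: no divisor's leading term divides it; move 1/7*q**2 to the remainder.
  leading term p: no divisor's leading term divides it; move 11/7*p to the remainder.
  leading term q: no divisor's leading term divides it; move -17/21*q to the remainder.
  leading term 1: no divisor's leading term divides it; move 2/3 to the remainder.
  remainder 1/7*q**2 + 11/7*p - 17/21*q + 2/3 ≠ 0; add g_3 = 1/7*q**2 + 11/7*p - 17/21*q + 2/3 to the basis.

S(f_1,g_3): lcm = p*q**2. S = -11*p**2 + 17/3*p*q + 1/3*q**2 - 14/3*p - 1/3*q.
  leading term p**2: no divisor's leading term divides it; move -11*p**2 to the remainder.
  leading term p*q: subtract (17/6)·f_1 from 17/3*p*q + 1/3*q**2 - 14/3*p - 1/3*q → 1/3*q**2 - 14/3*p - 20/9*q + 17/9
  leading term q**2: subtract (7/3)·g_3 from 1/3*q**2 - 14/3*p - 20/9*q + 17/9 → -25/3*p - 1/3*q + 1/3
  leading term p: no divisor's leading term divides it; move -25/3*p to the remainder.
  leading term q: no divisor's leading term divides it; move -1/3*q to the remainder.
  leading term 1: no divisor's leading term divides it; move 1/3 to the remainder.
  remainder -11*p**2 - 25/3*p - 1/3*q + 1/3 ≠ 0; add g_4 = -11*p**2 - 25/3*p - 1/3*q + 1/3 to the basis.

The other S-polynomials (S(f_2,g_3), S(f_1,g_4), S(f_2,g_4), S(g_3,g_4)) all reduce to 0 modulo the current basis, so we have a Gröbner basis.
Inter-reduce: drop elements whose leading term is divisible by another's, tail-reduce, and make monic.
Reduced Gröbner basis: {p**2 + 25/33*p + 1/33*q - 1/33, p*q + 1/3*q - 1/3, q**2 + 11*p - 17/3*q + 14/3}.

Buchberger on the second generating set:
h_1 = -13*p*q + 3*q**2 + 33*p - 64/3*q + 55/3, LT = p*q.
h_2 = 28*p*q - 4*q**2 - 44*p + 32*q - 28, LT = p*q.

S(h_1,h_2): lcm = p*q. S = -8/91*q**2 - 88/91*p + 136/273*q - 16/39.
  leading term q**2: no divisor's leading term divides it; move -8/91*q**2 to the remainder.
  leading term p: no divisor's leading term divides it; move -88/91*p to the remainder.
  leading term q: no divisor's leading term divides it; move 136/273*q to the remainder.
  leading term 1: no divisor's leading term divides it; move -16/39 to the remainder.
  remainder -8/91*q**2 - 88/91*p + 136/273*q - 16/39 ≠ 0; add k_3 = -8/91*q**2 - 88/91*p + 136/273*q - 16/39 to the basis.

S(h_1,k_3): lcm = p*q**2. S = -3/13*q**3 - 11*p**2 + 122/39*p*q + 64/39*q**2 - 14/3*p - 55/39*q.
  leading term q**3: subtract (21/8*q)·k_3 from -3/13*q**3 - 11*p**2 + 122/39*p*q + 64/39*q**2 - 14/3*p - 55/39*q → -11*p**2 + 17/3*p*q + 1/3*q**2 - 14/3*p - 1/3*q
  leading term p**2: no divisor's leading term divides it; move -11*p**2 to the remainder.
  leading term p*q: subtract (-17/39)·h_1 from 17/3*p*q + 1/3*q**2 - 14/3*p - 1/3*q → 64/39*q**2 + 379/39*p - 1127/117*q + 935/117
  leading term q**2: subtract (-56/3)·k_3 from 64/39*q**2 + 379/39*p - 1127/117*q + 935/117 → -25/3*p - 1/3*q + 1/3
  leading term p: no divisor's leading term divides it; move -25/3*p to the remainder.
  leading term q: no divisor's leading term divides it; move -1/3*q to the remainder.
  leading term 1: no divisor's leading term divides it; move 1/3 to the remainder.
  remainder -11*p**2 - 25/3*p - 1/3*q + 1/3 ≠ 0; add k_4 = -11*p**2 - 25/3*p - 1/3*q + 1/3 to the basis.

The other S-polynomials (S(h_2,k_3), S(h_1,k_4), S(h_2,k_4), S(k_3,k_4)) all reduce to 0 modulo the current basis, so we have a Gröbner basis.
Inter-reduce: drop elements whose leading term is divisible by another's, tail-reduce, and make monic.
Reduced Gröbner basis: {p**2 + 25/33*p + 1/33*q - 1/33, p*q + 1/3*q - 1/3, q**2 + 11*p - 17/3*q + 14/3}.

The two bases agree; hence the ideals are identical.
The same test decides containment: I ⊆ J iff every generator of I reduces to 0 modulo a Gröbner basis of J.

Yes, the ideals are equal.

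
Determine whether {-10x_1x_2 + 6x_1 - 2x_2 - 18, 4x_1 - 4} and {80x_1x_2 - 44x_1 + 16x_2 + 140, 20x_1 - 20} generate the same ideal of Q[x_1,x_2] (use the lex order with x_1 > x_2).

Yes, the ideals are equal.

Equality of ideals is decidable: compute both reduced Gröbner bases (unique for the ordering) and check whether they agree.
Buchberger on the first generating set:
f_1 = -10x_1x_2 + 6x_1 - 2x_2 - 18, LT = x_1x_2.
f_2 = 4x_1 - 4, LT = x_1.

S(f_1,f_2): lcm = x_1x_2. S = -3/5x_1 + 6/5x_2 + 9/5.
  reduce S modulo (f_1, f_2):
  remainder 6/5x_2 + 6/5 ≠ 0; add g_3 = 6/5x_2 + 6/5 to the basis.

The other S-polynomials (S(f_1,g_3), S(f_2,g_3)) all reduce to 0 modulo the current basis, so we have a Gröbner basis.
Inter-reduce: drop elements whose leading term is divisible by another's, tail-reduce, and make monic.
Reduced Gröbner basis: {x_1 - 1, x_2 + 1}.

Buchberger on the second generating set:
h_1 = 80x_1x_2 - 44x_1 + 16x_2 + 140, LT = x_1x_2.
h_2 = 20x_1 - 20, LT = x_1.

S(h_1,h_2): lcm = x_1x_2. S = -11/20x_1 + 6/5x_2 + 7/4.
  reduce S modulo (h_1, h_2):
  remainder 6/5x_2 + 6/5 ≠ 0; add k_3 = 6/5x_2 + 6/5 to the basis.

The other S-polynomials (S(h_1,k_3), S(h_2,k_3)) all reduce to 0 modulo the current basis, so we have a Gröbner basis.
Inter-reduce: drop elements whose leading term is divisible by another's, tail-reduce, and make monic.
Reduced Gröbner basis: {x_1 - 1, x_2 + 1}.

These coincide, so the ideals are equal.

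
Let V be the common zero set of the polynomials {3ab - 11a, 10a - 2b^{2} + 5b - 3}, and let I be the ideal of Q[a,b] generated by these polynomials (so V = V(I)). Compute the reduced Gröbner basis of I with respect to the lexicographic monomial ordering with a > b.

G = {a - \tfrac{1}{5}b^{2} + \tfrac{1}{2}b - \tfrac{3}{10}, b^{3} - \tfrac{37}{6}b^{2} + \tfrac{32}{3}b - \tfrac{11}{2}}

The reduced Gröbner basis is the canonical form of the ideal for this ordering.

f_1 = 3ab - 11a, LT = ab.
f_2 = 10a - 2b^{2} + 5b - 3, LT = a.

S(f_1,f_2): lcm = ab. S = -\tfrac{11}{3}a + \tfrac{1}{5}b^{3} - \tfrac{1}{2}b^{2} + \tfrac{3}{10}b.
  leading term a: subtract (-\tfrac{11}{30})·f_2 from -\tfrac{11}{3}a + \tfrac{1}{5}b^{3} - \tfrac{1}{2}b^{2} + \tfrac{3}{10}b → \tfrac{1}{5}b^{3} - \tfrac{37}{30}b^{2} + \tfrac{32}{15}b - \tfrac{11}{10}
  leading term b^{3}: no divisor's leading term divides it; move \tfrac{1}{5}b^{3} to the remainder.
  leading term b^{2}: no divisor's leading term divides it; move -\tfrac{37}{30}b^{2} to the remainder.
  leading term b: no divisor's leading term divides it; move \tfrac{32}{15}b to the remainder.
  leading term 1: no divisor's leading term divides it; move -\tfrac{11}{10} to the remainder.
  remainder \tfrac{1}{5}b^{3} - \tfrac{37}{30}b^{2} + \tfrac{32}{15}b - \tfrac{11}{10} ≠ 0; add g_3 = \tfrac{1}{5}b^{3} - \tfrac{37}{30}b^{2} + \tfrac{32}{15}b - \tfrac{11}{10} to the basis.

S(f_1,g_3): lcm = ab^{3}. S = \tfrac{5}{2}ab^{2} - \tfrac{32}{3}ab + \tfrac{11}{2}a.
  leading term ab^{2}: subtract (\tfrac{5}{6}b)·f_1 from \tfrac{5}{2}ab^{2} - \tfrac{32}{3}ab + \tfrac{11}{2}a → -\tfrac{3}{2}ab + \tfrac{11}{2}a
  leading term ab: subtract (-\tfrac{1}{2})·f_1 from -\tfrac{3}{2}ab + \tfrac{11}{2}a → 0
  remainder 0.

S(f_2,g_3): leading monomials are coprime, so the S-polynomial reduces to 0 (Buchberger's first criterion).
Every S-polynomial of the final basis reduces to 0, so we have a Gröbner basis.
Inter-reduce: drop elements whose leading term is divisible by another's, tail-reduce, and make monic.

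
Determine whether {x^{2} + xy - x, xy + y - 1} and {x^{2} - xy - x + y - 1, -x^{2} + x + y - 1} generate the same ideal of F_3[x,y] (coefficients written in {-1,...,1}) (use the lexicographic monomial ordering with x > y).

Yes, the ideals are equal.

Equality of ideals is decidable: compute both reduced Gröbner bases (unique for the ordering) and check whether they agree.
Buchberger on the first generating set:
f_1 = x^{2} + xy - x, LT = x^{2}.
f_2 = xy + y - 1, LT = xy.

S(f_1,f_2): lcm = x^{2}y. S = xy^{2} + xy + x.
  reduce S modulo (f_1, f_2):
  remainder x - y^{2} + 1 ≠ 0; add g_3 = x - y^{2} + 1 to the basis.

S(f_2,g_3): lcm = xy. S = y^{3} - 1.
  reduce S modulo (f_1, f_2, g_3):
  remainder y^{3} - 1 ≠ 0; add g_4 = y^{3} - 1 to the basis.

The other S-polynomials (S(f_1,g_3), S(f_1,g_4), S(f_2,g_4), S(g_3,g_4)) all reduce to 0 modulo the current basis, so we have a Gröbner basis.
Inter-reduce: drop elements whose leading term is divisible by another's, tail-reduce, and make monic.
Reduced Gröbner basis: {x - y^{2} + 1, y^{3} - 1}.

Buchberger on the second generating set:
h_1 = x^{2} - xy - x + y - 1, LT = x^{2}.
h_2 = -x^{2} + x + y - 1, LT = x^{2}.

S(h_1,h_2): lcm = x^{2}. S = -xy - y + 1.
  reduce S modulo (h_1, h_2):
  remainder -xy - y + 1 ≠ 0; add k_3 = -xy - y + 1 to the basis.

S(h_1,k_3): lcm = x^{2}y. S = -xy^{2} + xy + x + y^{2} - y.
  reduce S modulo (h_1, h_2, k_3):
  remainder x - y^{2} + 1 ≠ 0; add k_4 = x - y^{2} + 1 to the basis.

S(k_3,k_4): lcm = xy. S = y^{3} - 1.
  reduce S modulo (h_1, h_2, k_3, k_4):
  remainder y^{3} - 1 ≠ 0; add k_5 = y^{3} - 1 to the basis.

The other S-polynomials (S(h_2,k_3), S(h_1,k_4), S(h_2,k_4), S(h_1,k_5), S(h_2,k_5), S(k_3,k_5), S(k_4,k_5)) all reduce to 0 modulo the current basis, so we have a Gröbner basis.
Inter-reduce: drop elements whose leading term is divisible by another's, tail-reduce, and make monic.
Reduced Gröbner basis: {x - y^{2} + 1, y^{3} - 1}.

The two bases agree; hence the ideals are identical.
The choice of monomial ordering does not affect the verdict — as long as both bases are computed under the same ordering, their equality decides ideal equality.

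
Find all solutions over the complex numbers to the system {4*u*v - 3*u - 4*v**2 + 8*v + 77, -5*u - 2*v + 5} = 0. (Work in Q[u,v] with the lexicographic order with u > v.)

Compute a lex Gröbner basis by Buchberger's algorithm.
f_1 = 4*u*v - 3*u - 4*v**2 + 8*v + 77, LT = u*v.
f_2 = -5*u - 2*v + 5, LT = u.

S(f_1,f_2): lcm = u*v. S = -3/4*u - 7/5*v**2 + 3*v + 77/4.
  reduce S modulo (f_1, f_2):
  remainder -7/5*v**2 + 33/10*v + 37/2 ≠ 0; add h_3 = -7/5*v**2 + 33/10*v + 37/2 to the basis.

The other S-polynomials (S(f_1,h_3), S(f_2,h_3)) all reduce to 0 modulo the current basis, so we have a Gröbner basis.
Inter-reduce: drop elements whose leading term is divisible by another's, tail-reduce, and make monic.
Reduced Gröbner basis: {u + 2/5*v - 1, v**2 - 33/14*v - 185/14}.

Since the basis is lex-ordered, v**2 - 33/14*v - 185/14 is univariate in v. Its roots are {-37/14, 5}. Back-substituting each root into the other basis elements fixes the other coordinates.
  v = -37/14: the earlier basis element becomes u - 72/35 = 0, giving u = 72/35 — point (72/35, -37/14).
  v = 5: the earlier basis element becomes u + 1 = 0, giving u = -1 — point (-1, 5).

{(72/35, -37/14), (-1, 5)}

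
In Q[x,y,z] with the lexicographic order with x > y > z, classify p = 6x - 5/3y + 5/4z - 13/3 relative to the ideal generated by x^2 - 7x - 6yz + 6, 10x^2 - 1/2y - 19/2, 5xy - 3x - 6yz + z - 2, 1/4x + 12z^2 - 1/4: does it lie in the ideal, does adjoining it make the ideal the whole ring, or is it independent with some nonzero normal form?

First compute the reduced Gröbner basis of I by Buchberger's algorithm.
f_1 = x^2 - 7x - 6yz + 6, LT = x^2.
f_2 = 10x^2 - 1/2y - 19/2, LT = x^2.
f_3 = 5xy - 3x - 6yz + z - 2, LT = xy.
f_4 = 1/4x + 12z^2 - 1/4, LT = x.

S(f_1,f_2): lcm = x^2. S = -7x - 6yz + 1/20y + 139/20.
  reduce S modulo (f_1, f_2, f_3, f_4):
  remainder -6yz + 1/20y + 336z^2 - 1/20 ≠ 0; add h_5 = -6yz + 1/20y + 336z^2 - 1/20 to the basis.

S(f_1,f_3): lcm = x^2y. S = 3/5x^2 + 6/5xyz - 7xy - 1/5xz + 2/5x - 6y^2z + 6y.
  reduce S modulo (f_1, f_2, f_3, f_4, h_5):
  remainder -1/20y^2 + 179603/30000y - 469008/25z^3 - 55546/125z^2 + 1297/250z - 178103/30000 ≠ 0; add h_6 = -1/20y^2 + 179603/30000y - 469008/25z^3 - 55546/125z^2 + 1297/250z - 178103/30000 to the basis.

S(f_1,f_4): lcm = x^2. S = -48xz^2 - 6x - 6yz + 6.
  reduce S modulo (f_1, f_2, f_3, f_4, h_5, h_6):
  remainder -1/20y + 2304z^4 - 96z^2 + 1/20 ≠ 0; add h_7 = -1/20y + 2304z^4 - 96z^2 + 1/20 to the basis.

S(f_2,f_3): lcm = x^2y. S = 3/5x^2 + 6/5xyz - 1/5xz + 2/5x - 1/20y^2 - 19/20y.
  reduce S modulo (f_1, f_2, f_3, f_4, h_5, h_6, h_7):
  remainder -1591296/5z^4 + 18816z^3 + 68432/5z^2 - 21/5z ≠ 0; add h_8 = -1591296/5z^4 + 18816z^3 + 68432/5z^2 - 21/5z to the basis.

S(f_3,h_5): lcm = xyz. S = 1/120xy + 56xz^2 - 3/5xz - 1/120x - 6/5yz^2 + 1/5z^2 - 2/5z.
  reduce S modulo (f_1, f_2, f_3, f_4, h_5, h_6, h_7, h_8):
  remainder -36504/185z^3 - 54792/925z^2 - 8491/8880z ≠ 0; add h_9 = -36504/185z^3 - 54792/925z^2 - 8491/8880z to the basis.

S(f_3,h_6): lcm = xy^2. S = 178703/1500xy - 1876032/5xz^3 - 222184/25xz^2 + 2594/25xz - 178103/1500x - 6/5y^2z + 1/5yz - 2/5y.
  reduce S modulo (f_1, f_2, f_3, f_4, h_5, h_6, h_7, h_8, h_9):
  remainder -334545109/4225z^2 - 259262464/114075z ≠ 0; add h_10 = -334545109/4225z^2 - 259262464/114075z to the basis.

S(h_5,h_6): lcm = y^2z. S = -1/120y^2 - 56yz^2 + 179603/1500yz + 1/120y - 1876032/5z^4 - 222184/25z^3 + 2594/25z^2 - 178103/1500z.
  reduce S modulo (f_1, f_2, f_3, f_4, h_5, h_6, h_7, h_8, h_9, h_10):
  remainder 1896034732590539/54196307658000z ≠ 0; add h_11 = 1896034732590539/54196307658000z to the basis.

The other S-polynomials (S(f_2,f_4), S(f_3,f_4), S(f_1,h_5), S(f_2,h_5), S(f_4,h_5), S(f_1,h_6), S(f_2,h_6), S(f_4,h_6), S(f_1,h_7), S(f_2,h_7), S(f_3,h_7), S(f_4,h_7), S(h_5,h_7), S(h_6,h_7), S(f_1,h_8), S(f_2,h_8), S(f_3,h_8), S(f_4,h_8), S(h_5,h_8), S(h_6,h_8), S(h_7,h_8), S(f_1,h_9), S(f_2,h_9), S(f_3,h_9), S(f_4,h_9), S(h_5,h_9), S(h_6,h_9), S(h_7,h_9), S(h_8,h_9), S(f_1,h_10), S(f_2,h_10), S(f_3,h_10), S(f_4,h_10), S(h_5,h_10), S(h_6,h_10), S(h_7,h_10), S(h_8,h_10), S(h_9,h_10), S(f_1,h_11), S(f_2,h_11), S(f_3,h_11), S(f_4,h_11), S(h_5,h_11), S(h_6,h_11), S(h_7,h_11), S(h_8,h_11), S(h_9,h_11), S(h_10,h_11)) all reduce to 0 modulo the current basis, so we have a Gröbner basis.
Inter-reduce: drop elements whose leading term is divisible by another's, tail-reduce, and make monic.
Reduced Gröbner basis: {x - 1, y - 1, z}.
Label its elements g_1 = x - 1, g_2 = y - 1, g_3 = z.

Reduce p = 6x - 5/3y + 5/4z - 13/3 modulo G:
  leading term x: subtract (6)·g_1 from 6x - 5/3y + 5/4z - 13/3 → -5/3y + 5/4z + 5/3
  leading term y: subtract (-5/3)·g_2 from -5/3y + 5/4z + 5/3 → 5/4z
  leading term z: subtract (5/4)·g_3 from 5/4z → 0
  normal form = 0.
Since the normal form is 0, p ∈ I.

6x - 5/3y + 5/4z - 13/3 lies in I (it reduces to 0).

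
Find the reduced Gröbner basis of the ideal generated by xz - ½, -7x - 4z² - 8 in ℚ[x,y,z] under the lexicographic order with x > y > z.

The reduced Gröbner basis is the canonical form of the ideal for this ordering.

f_1 = xz - ½, LT = xz.
f_2 = -7x - 4z² - 8, LT = x.

S(f_1,f_2): lcm = xz. S = -4/7z³ - 8/7z - ½.
  reduce S modulo (f_1, f_2):
  remainder -4/7z³ - 8/7z - ½ ≠ 0; add g_3 = -4/7z³ - 8/7z - ½ to the basis.

The other S-polynomials (S(f_1,g_3), S(f_2,g_3)) all reduce to 0 modulo the current basis, so we have a Gröbner basis.
Inter-reduce: drop elements whose leading term is divisible by another's, tail-reduce, and make monic.

G = {x + 4/7z² + 8/7, z³ + 2z + ⅞}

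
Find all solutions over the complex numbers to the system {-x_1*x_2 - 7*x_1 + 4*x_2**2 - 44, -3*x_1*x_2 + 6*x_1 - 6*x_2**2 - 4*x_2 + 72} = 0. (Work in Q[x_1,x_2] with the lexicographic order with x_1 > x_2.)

{(-2, -3), (-92/27 - 8*sqrt(106)/27, 8/9 - 2*sqrt(106)/9), (-92/27 + 8*sqrt(106)/27, 8/9 + 2*sqrt(106)/9)}

Compute a lex Gröbner basis by Buchberger's algorithm.
f_1 = -x_1*x_2 - 7*x_1 + 4*x_2**2 - 44, LT = x_1*x_2.
f_2 = -3*x_1*x_2 + 6*x_1 - 6*x_2**2 - 4*x_2 + 72, LT = x_1*x_2.

S(f_1,f_2): lcm = x_1*x_2. S = 9*x_1 - 6*x_2**2 - 4/3*x_2 + 68.
  leading term x_1: no divisor's leading term divides it; move 9*x_1 to the remainder.
  leading term x_2**2: no divisor's leading term divides it; move -6*x_2**2 to the remainder.
  leading term x_2: no divisor's leading term divides it; move -4/3*x_2 to the remainder.
  leading term 1: no divisor's leading term divides it; move 68 to the remainder.
  remainder 9*x_1 - 6*x_2**2 - 4/3*x_2 + 68 ≠ 0; add h_3 = 9*x_1 - 6*x_2**2 - 4/3*x_2 + 68 to the basis.

S(f_1,h_3): lcm = x_1*x_2. S = 7*x_1 + 2/3*x_2**3 - 104/27*x_2**2 - 68/9*x_2 + 44.
  leading term x_1: subtract (7/9)·h_3 from 7*x_1 + 2/3*x_2**3 - 104/27*x_2**2 - 68/9*x_2 + 44 → 2/3*x_2**3 + 22/27*x_2**2 - 176/27*x_2 - 80/9
  leading term x_2**3: no divisor's leading term divides it; move 2/3*x_2**3 to the remainder.
  leading term x_2**2: no divisor's leading term divides it; move 22/27*x_2**2 to the remainder.
  leading term x_2: no divisor's leading term divides it; move -176/27*x_2 to the remainder.
  leading term 1: no divisor's leading term divides it; move -80/9 to the remainder.
  remainder 2/3*x_2**3 + 22/27*x_2**2 - 176/27*x_2 - 80/9 ≠ 0; add h_4 = 2/3*x_2**3 + 22/27*x_2**2 - 176/27*x_2 - 80/9 to the basis.

The other S-polynomials (S(f_2,h_3), S(f_1,h_4), S(f_2,h_4), S(h_3,h_4)) all reduce to 0 modulo the current basis, so we have a Gröbner basis.
Inter-reduce: drop elements whose leading term is divisible by another's, tail-reduce, and make monic.
Reduced Gröbner basis: {x_1 - 2/3*x_2**2 - 4/27*x_2 + 68/9, x_2**3 + 11/9*x_2**2 - 88/9*x_2 - 40/3}.

Since the basis is lex-ordered, x_2**3 + 11/9*x_2**2 - 88/9*x_2 - 40/3 is univariate in x_2. Its roots are {-3, 8/9 - 2*sqrt(106)/9, 8/9 + 2*sqrt(106)/9}. Back-substituting each root into the other basis elements fixes the other coordinates.
  x_2 = -3: the earlier basis element becomes x_1 + 2 = 0, giving x_1 = -2 — point (-2, -3).
  x_2 = 8/9 - 2*sqrt(106)/9: the earlier basis element becomes x_1 + 8*sqrt(106)/27 + 92/27 = 0, giving x_1 = -92/27 - 8*sqrt(106)/27 — point (-92/27 - 8*sqrt(106)/27, 8/9 - 2*sqrt(106)/9).
  x_2 = 8/9 + 2*sqrt(106)/9: the earlier basis element becomes x_1 - 8*sqrt(106)/27 + 92/27 = 0, giving x_1 = -92/27 + 8*sqrt(106)/27 — point (-92/27 + 8*sqrt(106)/27, 8/9 + 2*sqrt(106)/9).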